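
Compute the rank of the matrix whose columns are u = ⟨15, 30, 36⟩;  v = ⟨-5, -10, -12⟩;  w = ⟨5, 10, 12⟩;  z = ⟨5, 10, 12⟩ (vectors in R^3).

rank 1

Row-reduce the 4×3 matrix with these as rows.
Reduction leaves 1 leading entry, giving rank 1.
(With 4 elements in a 3-dimensional space the rank is at most 3.)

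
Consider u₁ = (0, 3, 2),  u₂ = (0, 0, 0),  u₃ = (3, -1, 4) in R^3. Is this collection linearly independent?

One of the vectors is the zero vector, so the set is linearly dependent.

linearly dependent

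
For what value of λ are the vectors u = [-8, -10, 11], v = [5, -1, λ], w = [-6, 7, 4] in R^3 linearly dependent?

λ = -19/4

The set is linearly dependent precisely when det[u; v; w] = 0.
Expanding, det = 116*λ + 551.
Setting this to zero gives λ = -19/4.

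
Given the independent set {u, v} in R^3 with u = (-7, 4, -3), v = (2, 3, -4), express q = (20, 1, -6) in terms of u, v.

Since u, v are independent, the coefficients expressing q are uniquely determined by a linear system.
Back-substitution yields (a₁, a₂) = (-2, 3).

q = -2u + 3v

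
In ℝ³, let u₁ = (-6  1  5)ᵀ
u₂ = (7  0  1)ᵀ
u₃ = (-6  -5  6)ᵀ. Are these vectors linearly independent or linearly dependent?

linearly independent

Form the 3×3 matrix with these as columns; its determinant is -253.
A nonzero determinant means the columns are linearly independent.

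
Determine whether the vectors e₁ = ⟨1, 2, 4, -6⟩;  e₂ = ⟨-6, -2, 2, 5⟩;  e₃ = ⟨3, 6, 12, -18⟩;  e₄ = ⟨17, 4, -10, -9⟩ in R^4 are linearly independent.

One vector is a scalar multiple of another, so the set is dependent.

linearly dependent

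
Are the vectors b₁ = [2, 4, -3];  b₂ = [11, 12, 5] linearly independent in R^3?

linearly independent

Place the vectors as rows of a 2×3 matrix and reduce to echelon form.
The reduction yields 2 nonzero rows, so the rank is 2.
Since rank = 2 (the number of vectors), the set is linearly independent.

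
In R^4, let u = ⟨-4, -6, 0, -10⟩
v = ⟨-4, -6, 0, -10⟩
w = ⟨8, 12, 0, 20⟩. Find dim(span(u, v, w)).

1

Put the 4×3 matrix [u|v|w] into echelon form.
Exactly 1 pivot survives; hence the rank is 1.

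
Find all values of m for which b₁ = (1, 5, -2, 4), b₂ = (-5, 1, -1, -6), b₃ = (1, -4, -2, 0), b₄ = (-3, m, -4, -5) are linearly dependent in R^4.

m = -17/4

Place the vectors as rows of a 4×4 matrix; dependence ⇔ determinant zero.
Cofactor expansion gives det = 44*m + 187.
Solving 44*m + 187 = 0 yields m = -17/4.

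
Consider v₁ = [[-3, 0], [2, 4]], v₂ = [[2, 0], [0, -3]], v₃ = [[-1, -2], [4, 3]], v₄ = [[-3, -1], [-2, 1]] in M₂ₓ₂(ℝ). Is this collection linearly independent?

Write each element as a coordinate vector in ℝ⁴ using {E₁₁, E₁₂, E₂₁, E₂₂}.
Place the vectors as rows of a 4×4 matrix and reduce to echelon form.
The reduction yields 4 nonzero rows, so the rank is 4.
Since rank = 4 (the number of vectors), the set is linearly independent.

linearly independent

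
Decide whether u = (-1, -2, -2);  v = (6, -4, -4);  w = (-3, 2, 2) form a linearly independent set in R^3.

One vector is a scalar multiple of another, so the set is dependent.

linearly dependent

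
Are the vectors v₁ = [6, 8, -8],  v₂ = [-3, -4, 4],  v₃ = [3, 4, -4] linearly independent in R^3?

The matrix [v₁|v₂|v₃] has determinant 0.
A zero determinant means the columns are linearly dependent.

linearly dependent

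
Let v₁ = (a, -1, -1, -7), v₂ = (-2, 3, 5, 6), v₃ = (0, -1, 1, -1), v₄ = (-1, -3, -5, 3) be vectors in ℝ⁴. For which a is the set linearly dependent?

The vectors are dependent exactly when the determinant of the matrix with rows v₁, v₂, v₃, v₄ vanishes.
The determinant works out to 72*a - 162.
This vanishes exactly when a = 9/4.

a = 9/4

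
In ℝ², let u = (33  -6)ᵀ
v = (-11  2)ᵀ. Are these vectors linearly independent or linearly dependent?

linearly dependent

One vector is a scalar multiple of another, so the set is dependent.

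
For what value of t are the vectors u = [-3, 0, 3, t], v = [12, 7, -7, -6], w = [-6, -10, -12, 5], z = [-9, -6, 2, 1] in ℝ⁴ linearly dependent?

t = -13/2

Dependence holds iff the 4×4 matrix [u v w z] is singular.
The determinant works out to -114*t - 741.
Setting this to zero gives t = -13/2.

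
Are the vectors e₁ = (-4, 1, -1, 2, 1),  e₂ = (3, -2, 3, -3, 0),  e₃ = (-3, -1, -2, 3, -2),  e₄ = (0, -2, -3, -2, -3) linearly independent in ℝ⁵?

linearly independent

Place the vectors as rows of a 4×5 matrix and reduce to echelon form.
The reduction yields 4 nonzero rows, so the rank is 4.
Since rank = 4 (the number of vectors), the set is linearly independent.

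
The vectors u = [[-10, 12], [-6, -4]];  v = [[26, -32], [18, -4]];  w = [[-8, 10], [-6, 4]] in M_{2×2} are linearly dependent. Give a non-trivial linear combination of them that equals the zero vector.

u + v + 2w = 0

Take coordinates with respect to {E₁₁, E₁₂, E₂₁, E₂₂}.
Row-reduce the matrix with u, v, w as columns; the null space gives the coefficients.
A generator of the null space is (1, 1, 2).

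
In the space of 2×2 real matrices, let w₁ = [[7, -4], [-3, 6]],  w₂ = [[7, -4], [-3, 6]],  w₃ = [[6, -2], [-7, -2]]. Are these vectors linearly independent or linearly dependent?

Write each element as a coordinate vector in ℝ⁴ using {E₁₁, E₁₂, E₂₁, E₂₂}.
Two of the vectors are equal, giving an immediate dependence.

linearly dependent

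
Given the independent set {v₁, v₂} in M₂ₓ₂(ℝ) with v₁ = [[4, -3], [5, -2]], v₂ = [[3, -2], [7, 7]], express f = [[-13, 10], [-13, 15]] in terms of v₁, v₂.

Work in coordinates with respect to the standard basis {E₁₁, E₁₂, E₂₁, E₂₂}.
Since v₁, v₂ are independent, the coefficients expressing f are uniquely determined by a linear system.
The system has the unique solution (α₁, α₂) = (-4, 1).

f = -4v₁ + v₂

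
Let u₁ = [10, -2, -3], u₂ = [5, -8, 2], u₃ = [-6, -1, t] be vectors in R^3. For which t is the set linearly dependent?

The vectors are dependent exactly when the determinant of the matrix with rows u₁, u₂, u₃ vanishes.
Cofactor expansion gives det = 203 - 70*t.
Setting this to zero gives t = 29/10.

t = 29/10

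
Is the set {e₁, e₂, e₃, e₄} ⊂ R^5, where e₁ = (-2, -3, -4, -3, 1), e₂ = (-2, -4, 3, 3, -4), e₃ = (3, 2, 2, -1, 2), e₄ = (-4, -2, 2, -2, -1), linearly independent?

Row-reduce the matrix whose columns are e₁, e₂, e₃, e₄.
The reduction yields 4 nonzero rows, so the rank is 4.
Since rank = 4 (the number of vectors), the set is linearly independent.

linearly independent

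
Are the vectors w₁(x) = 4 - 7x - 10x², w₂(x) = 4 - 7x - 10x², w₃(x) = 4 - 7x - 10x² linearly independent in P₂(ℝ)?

linearly dependent

Write each element as a coordinate vector in ℝ³ using {1, x, x²}.
Row-reduce the matrix whose columns are w₁, w₂, w₃.
The reduction yields 1 nonzero row, so the rank is 1.
Since rank 1 < 3, the set is linearly dependent.
Indeed w₁ - w₂ = 0.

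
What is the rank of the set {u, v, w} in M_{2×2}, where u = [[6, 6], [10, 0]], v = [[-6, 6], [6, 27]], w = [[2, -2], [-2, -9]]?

Pass to coordinate vectors with respect to the basis {E₁₁, E₁₂, E₂₁, E₂₂}.
Row-reduce the 3×4 matrix with these as rows.
Exactly 2 pivots survive; hence the rank is 2.

rank 2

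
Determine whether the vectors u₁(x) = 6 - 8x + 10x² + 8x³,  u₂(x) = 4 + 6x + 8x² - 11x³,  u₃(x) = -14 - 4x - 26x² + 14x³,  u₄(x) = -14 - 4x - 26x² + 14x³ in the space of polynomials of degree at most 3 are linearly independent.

linearly dependent

Write each element as a coordinate vector in ℝ⁴ using {1, x, …, x³}.
Row-reduce the matrix whose columns are u₁, u₂, u₃, u₄.
The reduction yields 2 nonzero rows, so the rank is 2.
Since rank 2 < 4, the set is linearly dependent.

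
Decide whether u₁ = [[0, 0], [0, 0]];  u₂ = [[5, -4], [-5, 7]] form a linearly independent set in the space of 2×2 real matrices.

linearly dependent

Write each element as a coordinate vector in ℝ⁴ using {E₁₁, E₁₂, E₂₁, E₂₂}.
One of the vectors is the zero vector, so the set is linearly dependent.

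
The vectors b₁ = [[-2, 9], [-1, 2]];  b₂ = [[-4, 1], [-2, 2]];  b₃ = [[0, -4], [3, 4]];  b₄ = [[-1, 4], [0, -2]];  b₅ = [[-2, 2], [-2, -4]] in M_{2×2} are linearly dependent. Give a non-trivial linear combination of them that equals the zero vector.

b₁ - b₂ + b₃ - 2b₄ + 2b₅ = 0

Pass to coordinate vectors relative to the basis {E₁₁, E₁₂, E₂₁, E₂₂}.
Write the vectors as columns of a matrix and find a nonzero vector in its null space.
A generator of the null space is (1, -1, 1, -2, 2).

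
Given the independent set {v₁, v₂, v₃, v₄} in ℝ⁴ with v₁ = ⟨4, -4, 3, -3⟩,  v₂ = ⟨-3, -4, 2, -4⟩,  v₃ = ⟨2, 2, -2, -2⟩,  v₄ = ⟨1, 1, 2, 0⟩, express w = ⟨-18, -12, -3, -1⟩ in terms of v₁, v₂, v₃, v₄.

w = -v₁ + 2v₂ - 2v₃ - 4v₄

Since v₁, v₂, v₃, v₄ are independent, the coefficients expressing w are uniquely determined by a linear system.
Back-substitution yields (a₁, …, a₄) = (-1, 2, -2, -4).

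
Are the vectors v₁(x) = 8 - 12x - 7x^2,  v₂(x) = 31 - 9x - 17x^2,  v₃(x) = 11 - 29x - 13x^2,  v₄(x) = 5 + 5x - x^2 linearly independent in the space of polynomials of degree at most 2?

Take coordinates with respect to the standard basis {1, x, x^2}.
There are 4 vectors in a 3-dimensional space, so they cannot be linearly independent.

linearly dependent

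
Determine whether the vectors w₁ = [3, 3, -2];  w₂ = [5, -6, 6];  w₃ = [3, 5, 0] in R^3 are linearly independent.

linearly independent

The matrix [w₁|w₂|w₃] has determinant -122.
A nonzero determinant means the columns are linearly independent.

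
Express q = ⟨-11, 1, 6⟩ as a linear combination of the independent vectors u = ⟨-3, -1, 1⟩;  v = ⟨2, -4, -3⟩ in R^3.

q = 3u - v

Set up the augmented matrix [u | v | q] and row-reduce.
The system has the unique solution (c₁, c₂) = (3, -1).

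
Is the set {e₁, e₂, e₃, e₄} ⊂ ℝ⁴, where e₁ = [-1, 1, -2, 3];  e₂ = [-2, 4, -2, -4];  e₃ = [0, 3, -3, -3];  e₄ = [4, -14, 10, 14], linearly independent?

Row-reduce the matrix whose columns are e₁, e₂, e₃, e₄.
The reduction yields 3 nonzero rows, so the rank is 3.
Since rank 3 < 4, the set is linearly dependent.
Indeed 2e₂ + 2e₃ + e₄ = 0.

linearly dependent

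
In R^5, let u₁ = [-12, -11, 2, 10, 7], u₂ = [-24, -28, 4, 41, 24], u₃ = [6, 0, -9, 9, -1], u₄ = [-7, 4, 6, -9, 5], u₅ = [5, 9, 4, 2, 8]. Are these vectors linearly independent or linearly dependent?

linearly dependent

Row-reduce the matrix whose columns are u₁, u₂, u₃, u₄, u₅.
The reduction yields 4 nonzero rows, so the rank is 4.
Since rank 4 < 5, the set is linearly dependent.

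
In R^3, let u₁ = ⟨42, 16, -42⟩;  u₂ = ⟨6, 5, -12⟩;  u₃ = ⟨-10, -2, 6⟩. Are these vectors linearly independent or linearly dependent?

linearly dependent

Form the 3×3 matrix with these as columns; its determinant is 0.
A zero determinant means the columns are linearly dependent.
Indeed u₁ - 2u₂ + 3u₃ = 0.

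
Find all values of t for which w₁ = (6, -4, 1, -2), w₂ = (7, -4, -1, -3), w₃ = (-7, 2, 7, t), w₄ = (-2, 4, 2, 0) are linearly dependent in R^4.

t = 54/11

The set is linearly dependent precisely when det[w₁; w₂; w₃; w₄] = 0.
The determinant works out to 216 - 44*t.
Setting this to zero gives t = 54/11.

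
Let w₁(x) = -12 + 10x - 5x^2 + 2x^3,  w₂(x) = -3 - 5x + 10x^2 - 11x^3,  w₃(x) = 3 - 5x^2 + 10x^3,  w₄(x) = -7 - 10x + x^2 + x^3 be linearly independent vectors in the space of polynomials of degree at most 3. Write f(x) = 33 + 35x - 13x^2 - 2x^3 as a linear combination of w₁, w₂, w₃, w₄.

f = -w₁ - 3w₂ - 3w₃ - 3w₄

Take coordinate vectors relative to {1, x, …, x^3}.
Since w₁, w₂, w₃, w₄ are independent, the coefficients expressing f are uniquely determined by a linear system.
The system has the unique solution (c₁, …, c₄) = (-1, -3, -3, -3).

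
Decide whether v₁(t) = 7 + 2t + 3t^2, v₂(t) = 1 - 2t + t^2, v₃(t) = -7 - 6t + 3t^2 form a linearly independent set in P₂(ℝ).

linearly independent

Take coordinates with respect to the standard basis {1, t, t^2}.
Form the 3×3 matrix with these as columns; its determinant is -80.
A nonzero determinant means the columns are linearly independent.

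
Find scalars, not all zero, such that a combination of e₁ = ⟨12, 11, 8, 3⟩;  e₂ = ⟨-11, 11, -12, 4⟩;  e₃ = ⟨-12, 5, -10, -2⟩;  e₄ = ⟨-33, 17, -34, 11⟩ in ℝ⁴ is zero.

e₁ - 3e₂ + e₃ + e₄ = 0

Set up α₁e₁ + … + α₄e₄ = 0 and solve the homogeneous system.
The free variable yields coefficients (1, -3, 1, 1) (any nonzero multiple also works).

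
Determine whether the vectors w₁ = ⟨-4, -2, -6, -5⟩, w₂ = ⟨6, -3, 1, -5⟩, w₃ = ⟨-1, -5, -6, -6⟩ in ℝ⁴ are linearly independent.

linearly independent

Row-reduce the matrix whose columns are w₁, w₂, w₃.
The reduction yields 3 nonzero rows, so the rank is 3.
Since rank = 3 (the number of vectors), the set is linearly independent.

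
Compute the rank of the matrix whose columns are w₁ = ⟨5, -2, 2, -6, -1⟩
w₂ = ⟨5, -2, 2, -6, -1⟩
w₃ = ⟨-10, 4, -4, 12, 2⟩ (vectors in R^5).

Form the matrix with w₁, w₂, w₃ as columns and reduce.
Exactly 1 pivot survives; hence the rank is 1.

1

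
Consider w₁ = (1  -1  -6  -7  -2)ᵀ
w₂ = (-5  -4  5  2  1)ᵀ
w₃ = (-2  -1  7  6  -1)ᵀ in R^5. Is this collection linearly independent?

Place the vectors as rows of a 3×5 matrix and reduce to echelon form.
The reduction yields 3 nonzero rows, so the rank is 3.
Since rank = 3 (the number of vectors), the set is linearly independent.

linearly independent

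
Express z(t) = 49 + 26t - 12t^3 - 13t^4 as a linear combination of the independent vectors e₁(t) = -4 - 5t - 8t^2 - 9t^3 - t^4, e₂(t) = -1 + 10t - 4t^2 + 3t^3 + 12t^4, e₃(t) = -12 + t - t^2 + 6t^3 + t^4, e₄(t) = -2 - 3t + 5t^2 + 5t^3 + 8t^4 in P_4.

z = -2e₁ + e₂ - 3e₃ - 3e₄

Take coordinate vectors relative to {1, t, …, t^4}.
Since e₁, e₂, e₃, e₄ are independent, the coefficients expressing z are uniquely determined by a linear system.
Row-reducing the augmented matrix gives the unique coefficients (c₁, …, c₄) = (-2, 1, -3, -3).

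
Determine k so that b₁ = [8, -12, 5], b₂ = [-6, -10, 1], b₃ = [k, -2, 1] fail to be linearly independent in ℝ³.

The vectors are dependent exactly when the determinant of the matrix with rows b₁, b₂, b₃ vanishes.
Cofactor expansion gives det = 38*k - 76.
This vanishes exactly when k = 2.

k = 2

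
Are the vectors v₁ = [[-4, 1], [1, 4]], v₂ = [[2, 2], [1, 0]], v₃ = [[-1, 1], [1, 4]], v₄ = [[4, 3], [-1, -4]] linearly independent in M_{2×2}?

linearly independent

Take coordinates with respect to the standard basis {E₁₁, E₁₂, E₂₁, E₂₂}.
Form the 4×4 matrix with these as columns; its determinant is -48.
A nonzero determinant means the columns are linearly independent.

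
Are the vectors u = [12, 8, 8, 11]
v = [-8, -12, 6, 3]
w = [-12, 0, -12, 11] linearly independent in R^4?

linearly independent

Row-reduce the matrix whose columns are u, v, w.
The reduction yields 3 nonzero rows, so the rank is 3.
Since rank = 3 (the number of vectors), the set is linearly independent.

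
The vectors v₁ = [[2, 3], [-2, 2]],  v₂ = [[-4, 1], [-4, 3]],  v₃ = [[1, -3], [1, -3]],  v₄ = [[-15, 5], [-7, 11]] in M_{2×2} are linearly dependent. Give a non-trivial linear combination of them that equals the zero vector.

2v₁ - 2v₂ + 3v₃ + v₄ = 0

Write each element as a vector in ℝ⁴ using {E₁₁, E₁₂, E₂₁, E₂₂}.
Write the vectors as columns of a matrix and find a nonzero vector in its null space.
A generator of the null space is (2, -2, 3, 1).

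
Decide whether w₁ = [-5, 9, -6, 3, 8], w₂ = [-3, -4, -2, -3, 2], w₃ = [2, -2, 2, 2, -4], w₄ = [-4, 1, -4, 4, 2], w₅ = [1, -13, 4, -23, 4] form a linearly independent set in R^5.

linearly dependent

Place the vectors as rows of a 5×5 matrix and reduce to echelon form.
The reduction yields 3 nonzero rows, so the rank is 3.
Since rank 3 < 5, the set is linearly dependent.
Indeed w₁ + w₂ + 2w₃ - w₄ = 0.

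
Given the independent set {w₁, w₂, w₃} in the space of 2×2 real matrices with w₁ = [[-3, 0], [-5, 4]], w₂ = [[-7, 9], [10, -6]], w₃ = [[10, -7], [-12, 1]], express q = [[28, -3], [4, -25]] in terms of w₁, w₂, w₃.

Take coordinate vectors relative to {E₁₁, E₁₂, E₂₁, E₂₂}.
Write q = a₁w₁ + … + a₃w₃ and equate components.
The system has the unique solution (a₁, a₂, a₃) = (-4, 2, 3).

q = -4w₁ + 2w₂ + 3w₃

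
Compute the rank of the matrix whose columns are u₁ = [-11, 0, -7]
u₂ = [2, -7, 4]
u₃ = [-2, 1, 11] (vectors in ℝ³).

Put the 3×3 matrix [u₁|u₂|u₃] into echelon form.
The echelon form has 3 nonzero rows, so the rank is 3.

3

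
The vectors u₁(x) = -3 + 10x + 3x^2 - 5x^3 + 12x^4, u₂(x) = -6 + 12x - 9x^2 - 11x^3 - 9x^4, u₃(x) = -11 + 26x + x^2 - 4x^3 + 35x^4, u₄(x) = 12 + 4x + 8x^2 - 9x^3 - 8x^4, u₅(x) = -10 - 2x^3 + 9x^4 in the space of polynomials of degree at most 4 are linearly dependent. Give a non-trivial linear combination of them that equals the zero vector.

3u₁ - u₃ - u₄ - u₅ = 0

Write each element as a vector in ℝ⁵ using {1, x, …, x^4}.
Row-reduce the matrix with u₁, u₂, u₃, u₄, u₅ as columns; the null space gives the coefficients.
One solution (up to scaling) is (3, 0, -1, -1, -1).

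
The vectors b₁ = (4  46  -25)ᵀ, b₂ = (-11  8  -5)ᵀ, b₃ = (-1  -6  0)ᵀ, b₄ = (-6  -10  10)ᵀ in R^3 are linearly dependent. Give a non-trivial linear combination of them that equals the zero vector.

Solve the homogeneous system with b₁, b₂, b₃, b₄ as columns by row-reducing the coefficient matrix.
A generator of the null space is (1, -1, 3, 2).

b₁ - b₂ + 3b₃ + 2b₄ = 0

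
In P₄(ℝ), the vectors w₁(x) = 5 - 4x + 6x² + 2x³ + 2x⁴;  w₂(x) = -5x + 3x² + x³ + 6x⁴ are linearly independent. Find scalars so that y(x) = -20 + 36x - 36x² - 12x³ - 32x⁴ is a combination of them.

y = -4w₁ - 4w₂

Take coordinate vectors relative to {1, x, …, x⁴}.
Solve the system with w₁, w₂ as columns and y as the right-hand side.
The system has the unique solution (c₁, c₂) = (-4, -4).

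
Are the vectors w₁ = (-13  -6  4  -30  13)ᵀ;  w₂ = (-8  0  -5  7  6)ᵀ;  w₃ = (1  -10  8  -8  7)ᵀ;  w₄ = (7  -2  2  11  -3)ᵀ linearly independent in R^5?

linearly dependent

Row-reduce the matrix whose columns are w₁, w₂, w₃, w₄.
The reduction yields 3 nonzero rows, so the rank is 3.
Since rank 3 < 4, the set is linearly dependent.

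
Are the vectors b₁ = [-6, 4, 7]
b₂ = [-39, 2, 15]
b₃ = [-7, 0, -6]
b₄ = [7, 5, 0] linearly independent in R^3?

linearly dependent

There are 4 vectors in a 3-dimensional space, so they cannot be linearly independent.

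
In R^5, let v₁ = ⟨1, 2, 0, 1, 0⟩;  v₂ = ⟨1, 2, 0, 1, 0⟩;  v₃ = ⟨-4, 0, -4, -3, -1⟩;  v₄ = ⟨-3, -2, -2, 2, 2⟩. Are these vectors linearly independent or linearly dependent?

linearly dependent

Two of the vectors are equal, giving an immediate dependence.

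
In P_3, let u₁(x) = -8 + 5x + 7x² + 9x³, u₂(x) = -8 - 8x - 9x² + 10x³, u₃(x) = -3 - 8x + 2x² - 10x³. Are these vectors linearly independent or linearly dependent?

linearly independent

Take coordinates with respect to the standard basis {1, x, …, x³}.
Row-reduce the matrix whose columns are u₁, u₂, u₃.
The reduction yields 3 nonzero rows, so the rank is 3.
Since rank = 3 (the number of vectors), the set is linearly independent.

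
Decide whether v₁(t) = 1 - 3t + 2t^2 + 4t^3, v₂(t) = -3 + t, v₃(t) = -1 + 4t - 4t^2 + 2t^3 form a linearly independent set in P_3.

linearly independent

Take coordinates with respect to the standard basis {1, t, …, t^3}.
Row-reduce the matrix whose columns are v₁, v₂, v₃.
The reduction yields 3 nonzero rows, so the rank is 3.
Since rank = 3 (the number of vectors), the set is linearly independent.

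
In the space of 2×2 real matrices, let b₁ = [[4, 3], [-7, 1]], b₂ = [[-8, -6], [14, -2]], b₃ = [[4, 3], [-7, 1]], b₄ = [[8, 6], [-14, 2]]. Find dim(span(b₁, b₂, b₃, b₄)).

1

Pass to coordinate vectors with respect to the basis {E₁₁, E₁₂, E₂₁, E₂₂}.
Apply Gaussian elimination to the matrix whose rows are b₁, b₂, b₃, b₄.
Reduction leaves 1 leading entry, giving rank 1.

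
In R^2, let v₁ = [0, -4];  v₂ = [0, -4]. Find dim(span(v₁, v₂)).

Put the 2×2 matrix [v₁|v₂] into echelon form.
Exactly 1 pivot survives; hence the rank is 1.

1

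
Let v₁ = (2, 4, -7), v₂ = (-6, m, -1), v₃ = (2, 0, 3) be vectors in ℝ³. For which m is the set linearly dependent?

m = -16/5

Dependence holds iff the 3×3 matrix [v₁ v₂ v₃] is singular.
Expanding, det = 20*m + 64.
Setting this to zero gives m = -16/5.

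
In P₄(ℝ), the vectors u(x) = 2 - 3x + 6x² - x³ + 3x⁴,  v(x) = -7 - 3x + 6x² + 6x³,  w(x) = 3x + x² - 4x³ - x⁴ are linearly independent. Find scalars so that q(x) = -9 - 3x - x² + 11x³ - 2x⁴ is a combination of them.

q = -u + v - w

Work in coordinates with respect to the standard basis {1, x, …, x⁴}.
Write q = a₁u + … + a₃w and equate components.
The system has the unique solution (a₁, a₂, a₃) = (-1, 1, -1).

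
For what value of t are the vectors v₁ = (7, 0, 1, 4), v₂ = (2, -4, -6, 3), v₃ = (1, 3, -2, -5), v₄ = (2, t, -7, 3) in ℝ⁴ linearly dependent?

t = -31/7

Place the vectors as rows of a 4×4 matrix; dependence ⇔ determinant zero.
Expanding, det = 273*t + 1209.
Setting this to zero gives t = -31/7.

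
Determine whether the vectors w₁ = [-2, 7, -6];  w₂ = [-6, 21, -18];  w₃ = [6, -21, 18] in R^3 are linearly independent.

One vector is a scalar multiple of another, so the set is dependent.

linearly dependent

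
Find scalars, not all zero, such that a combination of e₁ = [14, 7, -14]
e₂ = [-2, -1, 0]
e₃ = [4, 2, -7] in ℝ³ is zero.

Solve the homogeneous system with e₁, e₂, e₃ as columns by row-reducing the coefficient matrix.
A generator of the null space is (1, 3, -2).

e₁ + 3e₂ - 2e₃ = 0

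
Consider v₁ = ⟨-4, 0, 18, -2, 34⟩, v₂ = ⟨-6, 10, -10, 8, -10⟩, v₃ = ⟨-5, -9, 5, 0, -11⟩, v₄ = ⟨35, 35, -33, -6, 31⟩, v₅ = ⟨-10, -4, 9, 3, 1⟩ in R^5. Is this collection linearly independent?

Row-reduce the matrix whose columns are v₁, v₂, v₃, v₄, v₅.
The reduction yields 3 nonzero rows, so the rank is 3.
Since rank 3 < 5, the set is linearly dependent.
Indeed v₁ + v₂ + 5v₃ + v₄ = 0.

linearly dependent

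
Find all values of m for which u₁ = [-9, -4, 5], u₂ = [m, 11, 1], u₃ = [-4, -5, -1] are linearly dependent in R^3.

m = 10

Place the vectors as rows of a 3×3 matrix; dependence ⇔ determinant zero.
Cofactor expansion gives det = 290 - 29*m.
This vanishes exactly when m = 10.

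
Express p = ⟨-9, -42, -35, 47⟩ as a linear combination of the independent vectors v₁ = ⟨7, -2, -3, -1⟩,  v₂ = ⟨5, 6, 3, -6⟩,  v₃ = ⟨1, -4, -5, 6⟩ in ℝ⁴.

Since v₁, v₂, v₃ are independent, the coefficients expressing p are uniquely determined by a linear system.
The system has the unique solution (c₁, c₂, c₃) = (1, -4, 4).

p = v₁ - 4v₂ + 4v₃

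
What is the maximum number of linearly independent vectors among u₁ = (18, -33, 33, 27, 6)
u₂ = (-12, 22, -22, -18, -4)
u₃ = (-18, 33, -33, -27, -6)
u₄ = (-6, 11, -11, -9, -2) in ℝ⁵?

Apply Gaussian elimination to the matrix whose rows are u₁, u₂, u₃, u₄.
Reduction leaves 1 leading entry, giving rank 1.

1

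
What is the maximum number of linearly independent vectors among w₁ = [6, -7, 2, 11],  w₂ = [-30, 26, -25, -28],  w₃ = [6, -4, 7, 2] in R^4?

Row-reduce the 3×4 matrix with these as rows.
Reduction leaves 2 leading entries, giving rank 2.

2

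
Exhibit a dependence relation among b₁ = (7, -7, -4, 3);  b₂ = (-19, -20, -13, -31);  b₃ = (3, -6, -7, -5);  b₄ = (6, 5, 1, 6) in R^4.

Write the vectors as columns of a matrix and find a nonzero vector in its null space.
One solution (up to scaling) is (1, 1, -2, 3).

b₁ + b₂ - 2b₃ + 3b₄ = 0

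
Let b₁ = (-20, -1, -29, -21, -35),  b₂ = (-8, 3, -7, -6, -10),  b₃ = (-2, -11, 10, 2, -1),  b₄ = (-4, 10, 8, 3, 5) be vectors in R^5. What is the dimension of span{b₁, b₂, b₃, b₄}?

dim = 3

Row-reduce the 4×5 matrix with these as rows.
The echelon form has 3 nonzero rows, so the rank is 3.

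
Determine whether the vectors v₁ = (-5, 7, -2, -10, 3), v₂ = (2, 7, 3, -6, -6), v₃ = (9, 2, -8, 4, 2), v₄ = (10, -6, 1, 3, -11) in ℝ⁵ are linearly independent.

linearly independent

Place the vectors as rows of a 4×5 matrix and reduce to echelon form.
The reduction yields 4 nonzero rows, so the rank is 4.
Since rank = 4 (the number of vectors), the set is linearly independent.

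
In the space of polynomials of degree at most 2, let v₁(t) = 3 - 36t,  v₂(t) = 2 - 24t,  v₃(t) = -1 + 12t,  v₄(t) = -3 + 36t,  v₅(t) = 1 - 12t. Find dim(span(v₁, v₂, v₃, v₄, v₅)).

dim = 1

Pass to coordinate vectors with respect to the basis {1, t, t^2}.
Put the 3×5 matrix [v₁|v₂|v₃|v₄|v₅] into echelon form.
Exactly 1 pivot survives; hence the rank is 1.
(With 5 elements in a 3-dimensional space the rank is at most 3.)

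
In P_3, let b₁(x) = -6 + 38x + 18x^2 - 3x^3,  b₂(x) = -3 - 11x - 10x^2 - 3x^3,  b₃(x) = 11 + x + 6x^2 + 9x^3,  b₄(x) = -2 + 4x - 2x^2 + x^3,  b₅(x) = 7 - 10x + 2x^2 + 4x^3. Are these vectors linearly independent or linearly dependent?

Take coordinates with respect to the standard basis {1, x, …, x^3}.
There are 5 vectors in a 4-dimensional space, so they cannot be linearly independent.

linearly dependent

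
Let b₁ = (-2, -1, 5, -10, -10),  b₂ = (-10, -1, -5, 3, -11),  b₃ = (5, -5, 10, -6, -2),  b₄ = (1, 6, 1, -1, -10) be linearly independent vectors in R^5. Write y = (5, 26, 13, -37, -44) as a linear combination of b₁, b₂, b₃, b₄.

Since b₁, b₂, b₃, b₄ are independent, the coefficients expressing y are uniquely determined by a linear system.
Back-substitution yields (c₁, …, c₄) = (4, -2, -2, 3).

y = 4b₁ - 2b₂ - 2b₃ + 3b₄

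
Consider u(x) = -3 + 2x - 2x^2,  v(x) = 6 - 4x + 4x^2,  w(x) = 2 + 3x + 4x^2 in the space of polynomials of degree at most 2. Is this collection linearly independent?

linearly dependent

Write each element as a coordinate vector in ℝ³ using {1, x, x^2}.
One vector is a scalar multiple of another, so the set is dependent.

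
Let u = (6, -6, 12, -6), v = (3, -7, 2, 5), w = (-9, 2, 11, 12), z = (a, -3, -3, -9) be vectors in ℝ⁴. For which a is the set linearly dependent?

a = 36/5

The vectors are dependent exactly when the determinant of the matrix with rows u, v, w, z vanishes.
Expanding, det = 12960 - 1800*a.
This vanishes exactly when a = 36/5.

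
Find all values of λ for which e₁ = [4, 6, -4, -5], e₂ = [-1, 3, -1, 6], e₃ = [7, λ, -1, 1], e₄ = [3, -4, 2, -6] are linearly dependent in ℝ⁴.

λ = 27/7

Place the vectors as rows of a 4×4 matrix; dependence ⇔ determinant zero.
Expanding, det = 77*λ - 297.
Solving 77*λ - 297 = 0 yields λ = 27/7.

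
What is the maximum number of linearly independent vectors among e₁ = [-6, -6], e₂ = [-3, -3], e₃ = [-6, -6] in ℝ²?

1

Form the matrix with e₁, e₂, e₃ as columns and reduce.
There is 1 pivot column, so rank = 1.
(With 3 elements in a 2-dimensional space the rank is at most 2.)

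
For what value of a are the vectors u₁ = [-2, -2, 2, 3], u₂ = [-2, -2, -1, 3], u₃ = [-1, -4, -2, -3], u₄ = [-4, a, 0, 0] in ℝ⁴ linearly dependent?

The set is linearly dependent precisely when det[u₁; u₂; u₃; u₄] = 0.
Cofactor expansion gives det = -27*a - 216.
Solving -27*a - 216 = 0 yields a = -8.

a = -8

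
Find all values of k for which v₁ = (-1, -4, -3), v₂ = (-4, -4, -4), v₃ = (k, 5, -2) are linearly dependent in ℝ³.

Place the vectors as rows of a 3×3 matrix; dependence ⇔ determinant zero.
Cofactor expansion gives det = 4*k + 64.
This vanishes exactly when k = -16.

k = -16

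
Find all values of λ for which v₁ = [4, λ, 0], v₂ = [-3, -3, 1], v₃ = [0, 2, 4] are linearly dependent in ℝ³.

λ = 14/3

The vectors are dependent exactly when the determinant of the matrix with rows v₁, v₂, v₃ vanishes.
The determinant works out to 12*λ - 56.
Solving 12*λ - 56 = 0 yields λ = 14/3.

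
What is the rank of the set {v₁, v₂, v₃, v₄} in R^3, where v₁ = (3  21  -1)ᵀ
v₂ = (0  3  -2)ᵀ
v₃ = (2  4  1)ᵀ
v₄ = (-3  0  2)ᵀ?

Put the 3×4 matrix [v₁|v₂|v₃|v₄] into echelon form.
Exactly 3 pivots survive; hence the rank is 3.
(With 4 elements in a 3-dimensional space the rank is at most 3.)

3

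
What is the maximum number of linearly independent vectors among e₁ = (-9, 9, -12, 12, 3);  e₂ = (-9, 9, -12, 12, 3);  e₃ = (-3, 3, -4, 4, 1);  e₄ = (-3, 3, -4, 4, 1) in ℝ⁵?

Row-reduce the 4×5 matrix with these as rows.
Exactly 1 pivot survives; hence the rank is 1.

1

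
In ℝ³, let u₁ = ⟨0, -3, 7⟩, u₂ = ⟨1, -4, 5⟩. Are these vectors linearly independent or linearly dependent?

linearly independent

Row-reduce the matrix whose columns are u₁, u₂.
The reduction yields 2 nonzero rows, so the rank is 2.
Since rank = 2 (the number of vectors), the set is linearly independent.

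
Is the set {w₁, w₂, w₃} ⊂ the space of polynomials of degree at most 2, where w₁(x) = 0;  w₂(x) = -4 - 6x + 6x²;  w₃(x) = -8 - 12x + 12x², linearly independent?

Write each element as a coordinate vector in ℝ³ using {1, x, x²}.
One of the vectors is the zero vector, so the set is linearly dependent.

linearly dependent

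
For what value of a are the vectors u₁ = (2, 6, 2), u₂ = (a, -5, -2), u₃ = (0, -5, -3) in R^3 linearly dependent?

The vectors are dependent exactly when the determinant of the matrix with rows u₁, u₂, u₃ vanishes.
Expanding, det = 8*a + 10.
Setting this to zero gives a = -5/4.

a = -5/4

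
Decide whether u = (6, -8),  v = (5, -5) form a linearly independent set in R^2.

linearly independent

Place the vectors as rows of a 2×2 matrix and reduce to echelon form.
The reduction yields 2 nonzero rows, so the rank is 2.
Since rank = 2 (the number of vectors), the set is linearly independent.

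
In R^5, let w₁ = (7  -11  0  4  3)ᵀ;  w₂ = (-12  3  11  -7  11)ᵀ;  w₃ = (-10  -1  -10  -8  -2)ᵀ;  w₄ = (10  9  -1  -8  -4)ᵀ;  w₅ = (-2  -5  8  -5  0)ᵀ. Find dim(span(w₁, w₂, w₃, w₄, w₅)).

Apply Gaussian elimination to the matrix whose rows are w₁, w₂, w₃, w₄, w₅.
Reduction leaves 5 leading entries, giving rank 5.

5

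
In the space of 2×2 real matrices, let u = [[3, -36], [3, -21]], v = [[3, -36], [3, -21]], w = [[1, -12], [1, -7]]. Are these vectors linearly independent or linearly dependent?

linearly dependent

Take coordinates with respect to the standard basis {E₁₁, E₁₂, E₂₁, E₂₂}.
Row-reduce the matrix whose columns are u, v, w.
The reduction yields 1 nonzero row, so the rank is 1.
Since rank 1 < 3, the set is linearly dependent.
Indeed u - v = 0.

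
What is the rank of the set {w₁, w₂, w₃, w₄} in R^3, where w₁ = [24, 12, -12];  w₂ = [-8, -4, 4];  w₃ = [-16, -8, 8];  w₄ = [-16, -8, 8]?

1

Apply Gaussian elimination to the matrix whose rows are w₁, w₂, w₃, w₄.
Exactly 1 pivot survives; hence the rank is 1.
(With 4 elements in a 3-dimensional space the rank is at most 3.)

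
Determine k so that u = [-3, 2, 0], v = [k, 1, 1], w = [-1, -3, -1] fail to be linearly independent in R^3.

k = 4

Place the vectors as rows of a 3×3 matrix; dependence ⇔ determinant zero.
Expanding, det = 2*k - 8.
Setting this to zero gives k = 4.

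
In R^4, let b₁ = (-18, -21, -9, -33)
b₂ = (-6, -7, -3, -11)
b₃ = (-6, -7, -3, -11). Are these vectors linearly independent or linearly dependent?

Row-reduce the matrix whose columns are b₁, b₂, b₃.
The reduction yields 1 nonzero row, so the rank is 1.
Since rank 1 < 3, the set is linearly dependent.
Indeed b₁ - 3b₂ = 0.

linearly dependent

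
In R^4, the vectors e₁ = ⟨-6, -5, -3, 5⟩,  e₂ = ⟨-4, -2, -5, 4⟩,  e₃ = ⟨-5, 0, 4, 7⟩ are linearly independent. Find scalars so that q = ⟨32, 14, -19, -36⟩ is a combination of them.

q = -4e₁ + 3e₂ - 4e₃

Since e₁, e₂, e₃ are independent, the coefficients expressing q are uniquely determined by a linear system.
The system has the unique solution (a₁, a₂, a₃) = (-4, 3, -4).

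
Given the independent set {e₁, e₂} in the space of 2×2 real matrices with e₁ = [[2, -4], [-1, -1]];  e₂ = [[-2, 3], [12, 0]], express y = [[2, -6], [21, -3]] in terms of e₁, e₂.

y = 3e₁ + 2e₂

Work in coordinates with respect to the standard basis {E₁₁, E₁₂, E₂₁, E₂₂}.
Since e₁, e₂ are independent, the coefficients expressing y are uniquely determined by a linear system.
Row-reducing the augmented matrix gives the unique coefficients (α₁, α₂) = (3, 2).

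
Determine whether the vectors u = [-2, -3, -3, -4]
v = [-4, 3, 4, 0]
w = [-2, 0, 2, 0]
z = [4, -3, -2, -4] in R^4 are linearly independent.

linearly independent

Place the vectors as rows of a 4×4 matrix and reduce to echelon form.
The reduction yields 4 nonzero rows, so the rank is 4.
Since rank = 4 (the number of vectors), the set is linearly independent.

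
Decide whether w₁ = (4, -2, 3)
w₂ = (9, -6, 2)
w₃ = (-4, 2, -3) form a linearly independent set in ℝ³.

Row-reduce the matrix whose columns are w₁, w₂, w₃.
The reduction yields 2 nonzero rows, so the rank is 2.
Since rank 2 < 3, the set is linearly dependent.

linearly dependent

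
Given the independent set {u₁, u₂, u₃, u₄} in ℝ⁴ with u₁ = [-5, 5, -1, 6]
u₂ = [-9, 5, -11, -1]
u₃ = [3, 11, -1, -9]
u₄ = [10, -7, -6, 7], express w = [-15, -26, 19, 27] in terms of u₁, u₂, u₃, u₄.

w = u₁ - u₂ - 3u₃ - u₄

Since u₁, u₂, u₃, u₄ are independent, the coefficients expressing w are uniquely determined by a linear system.
Row-reducing the augmented matrix gives the unique coefficients (α₁, …, α₄) = (1, -1, -3, -1).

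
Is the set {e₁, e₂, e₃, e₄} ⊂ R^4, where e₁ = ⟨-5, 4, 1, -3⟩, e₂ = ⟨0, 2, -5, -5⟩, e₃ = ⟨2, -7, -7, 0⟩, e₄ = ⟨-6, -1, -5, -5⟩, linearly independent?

linearly independent

Row-reduce the matrix whose columns are e₁, e₂, e₃, e₄.
The reduction yields 4 nonzero rows, so the rank is 4.
Since rank = 4 (the number of vectors), the set is linearly independent.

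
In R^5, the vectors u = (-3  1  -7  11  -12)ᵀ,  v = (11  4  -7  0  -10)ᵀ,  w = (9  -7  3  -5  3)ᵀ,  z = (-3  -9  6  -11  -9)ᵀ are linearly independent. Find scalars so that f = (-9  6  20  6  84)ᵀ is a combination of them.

f = -2u - 3v + w - 3z

Solve the system with u, v, w, z as columns and f as the right-hand side.
Row-reducing the augmented matrix gives the unique coefficients (a₁, …, a₄) = (-2, -3, 1, -3).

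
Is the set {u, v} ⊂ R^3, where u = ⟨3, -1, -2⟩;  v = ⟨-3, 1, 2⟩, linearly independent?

linearly dependent

Row-reduce the matrix whose columns are u, v.
The reduction yields 1 nonzero row, so the rank is 1.
Since rank 1 < 2, the set is linearly dependent.
Indeed u + v = 0.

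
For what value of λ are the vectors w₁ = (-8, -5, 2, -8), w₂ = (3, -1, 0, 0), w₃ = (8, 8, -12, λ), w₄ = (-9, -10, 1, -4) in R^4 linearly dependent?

λ = 48

The vectors are dependent exactly when the determinant of the matrix with rows w₁, w₂, w₃, w₄ vanishes.
Expanding, det = 55*λ - 2640.
Setting this to zero gives λ = 48.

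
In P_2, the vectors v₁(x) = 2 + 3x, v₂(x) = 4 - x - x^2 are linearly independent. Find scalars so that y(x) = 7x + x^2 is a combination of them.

Identify each element with its coordinate vector in ℝ³ via {1, x, x^2}.
Solve the system with v₁, v₂ as columns and y as the right-hand side.
Back-substitution yields (c₁, c₂) = (2, -1).

y = 2v₁ - v₂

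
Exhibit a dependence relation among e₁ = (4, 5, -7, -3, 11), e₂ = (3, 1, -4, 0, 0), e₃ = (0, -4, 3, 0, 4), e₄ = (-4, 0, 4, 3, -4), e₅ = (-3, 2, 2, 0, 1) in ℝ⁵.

e₁ - 3e₂ - e₃ + e₄ - 3e₅ = 0

Set up α₁e₁ + … + α₅e₅ = 0 and solve the homogeneous system.
One solution (up to scaling) is (1, -3, -1, 1, -3).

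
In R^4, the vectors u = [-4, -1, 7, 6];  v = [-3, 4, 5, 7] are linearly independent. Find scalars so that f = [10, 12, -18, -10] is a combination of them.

f = -4u + 2v

Write f = c₁u + c₂v and equate components.
Row-reducing the augmented matrix gives the unique coefficients (c₁, c₂) = (-4, 2).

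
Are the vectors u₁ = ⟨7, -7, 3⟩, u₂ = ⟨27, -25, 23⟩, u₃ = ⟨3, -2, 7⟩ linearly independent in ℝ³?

linearly dependent

Form the 3×3 matrix with these as columns; its determinant is 0.
A zero determinant means the columns are linearly dependent.
Indeed 3u₁ - u₂ + 2u₃ = 0.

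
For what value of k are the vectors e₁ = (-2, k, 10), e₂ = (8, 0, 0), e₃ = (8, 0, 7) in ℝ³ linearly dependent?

Place the vectors as rows of a 3×3 matrix; dependence ⇔ determinant zero.
The determinant works out to -56*k.
Setting this to zero gives k = 0.

k = 0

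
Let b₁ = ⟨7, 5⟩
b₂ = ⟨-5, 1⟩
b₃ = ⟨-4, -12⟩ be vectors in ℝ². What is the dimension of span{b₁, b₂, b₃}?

dim = 2

Row-reduce the 3×2 matrix with these as rows.
There are 2 pivot columns, so rank = 2.
(With 3 elements in a 2-dimensional space the rank is at most 2.)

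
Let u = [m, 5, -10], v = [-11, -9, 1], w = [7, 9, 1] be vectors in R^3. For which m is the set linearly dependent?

Place the vectors as rows of a 3×3 matrix; dependence ⇔ determinant zero.
Expanding, det = 450 - 18*m.
Setting this to zero gives m = 25.

m = 25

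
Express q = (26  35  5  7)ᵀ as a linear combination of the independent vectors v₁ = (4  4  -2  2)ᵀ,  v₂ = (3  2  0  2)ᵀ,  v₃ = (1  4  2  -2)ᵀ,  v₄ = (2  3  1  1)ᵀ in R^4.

q = 2v₁ + 3v₂ + 3v₃ + 3v₄

Write q = α₁v₁ + … + α₄v₄ and equate components.
The system has the unique solution (α₁, …, α₄) = (2, 3, 3, 3).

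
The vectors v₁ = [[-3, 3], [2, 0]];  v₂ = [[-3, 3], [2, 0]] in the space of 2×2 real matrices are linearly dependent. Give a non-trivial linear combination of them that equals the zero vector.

Take coordinates with respect to {E₁₁, E₁₂, E₂₁, E₂₂}.
Write the vectors as columns of a matrix and find a nonzero vector in its null space.
A generator of the null space is (1, -1).

v₁ - v₂ = 0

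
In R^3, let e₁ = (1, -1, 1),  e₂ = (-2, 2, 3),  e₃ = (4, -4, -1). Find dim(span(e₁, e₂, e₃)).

Put the 3×3 matrix [e₁|e₂|e₃] into echelon form.
There are 2 pivot columns, so rank = 2.

2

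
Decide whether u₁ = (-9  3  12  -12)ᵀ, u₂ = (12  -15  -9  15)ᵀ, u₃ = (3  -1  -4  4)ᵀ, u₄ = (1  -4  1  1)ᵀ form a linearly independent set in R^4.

Row-reduce the matrix whose columns are u₁, u₂, u₃, u₄.
The reduction yields 2 nonzero rows, so the rank is 2.
Since rank 2 < 4, the set is linearly dependent.
Indeed u₁ + 3u₃ = 0.

linearly dependent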